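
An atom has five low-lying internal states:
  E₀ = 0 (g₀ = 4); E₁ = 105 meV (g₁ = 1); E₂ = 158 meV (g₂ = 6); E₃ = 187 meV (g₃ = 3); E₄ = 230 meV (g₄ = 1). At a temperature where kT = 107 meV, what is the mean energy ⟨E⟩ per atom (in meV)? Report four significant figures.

59.58 meV

Eᵢ/kT = 0, 0.981308, 1.47664, 1.74766, 2.14953.
Z = Σ gᵢe^(−Eᵢ/kT) = 4·e^(−0) + 1·e^(−0.981308) + 6·e^(−1.47664) + 3·e^(−1.74766) + 1·e^(−2.14953) = 4.00000 + 0.374821 + 1.37042 + 0.522543 + 0.116539 = 6.38432.
⟨E⟩ = Σ Eᵢ gᵢe^(−Eᵢ/kT) / Z = (0·4.00000 + 105·0.374821 + 158·1.37042 + 187·0.522543 + 230·0.116539) / 6.38432 = 59.58 meV.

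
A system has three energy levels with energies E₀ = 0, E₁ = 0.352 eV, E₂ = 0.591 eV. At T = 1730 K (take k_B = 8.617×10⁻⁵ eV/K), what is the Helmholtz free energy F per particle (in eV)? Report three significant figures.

k_BT = 8.617×10⁻⁵ × 1730 K = 0.14907 eV.
Eᵢ/kT = 0, 2.3613, 3.9646.
Z = Σ e^(−Eᵢ/kT) = e^(−0) + e^(−2.3613) + e^(−3.9646) = 1.0000 + 0.094298 + 0.018976 = 1.1133.
F = −kT ln Z = −0.14907 × ln(1.1133) = −0.14907 × 0.10733 = -0.0160 eV.

-0.0160 eV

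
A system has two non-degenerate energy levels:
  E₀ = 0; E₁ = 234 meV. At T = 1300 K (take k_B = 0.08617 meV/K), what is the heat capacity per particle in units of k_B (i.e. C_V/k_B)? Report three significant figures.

k_BT = 0.08617 × 1300 K = 112.02 meV.
Eᵢ/kT = 0, 2.0889.
Z = Σ e^(−Eᵢ/kT) = e^(−0) + e^(−2.0889) = 1.0000 + 0.12382 = 1.1238.
⟨E⟩ = 25.782 meV, ⟨E²⟩ = 6033.0 meV².
C_V/k_B = (⟨E²⟩ − ⟨E⟩²)/(kT)² = (6033.0 − 664.71)/12548 = 0.428.

0.428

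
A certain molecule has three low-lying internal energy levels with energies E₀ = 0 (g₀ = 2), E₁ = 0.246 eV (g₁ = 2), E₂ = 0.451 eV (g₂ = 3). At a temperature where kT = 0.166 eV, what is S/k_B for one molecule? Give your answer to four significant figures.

1.432

Eᵢ/kT = 0, 1.48193, 2.71687.
Z = Σ gᵢe^(−Eᵢ/kT) = 2·e^(−0) + 2·e^(−1.48193) + 3·e^(−2.71687) = 2.00000 + 0.454398 + 0.198244 = 2.65264.
⟨E⟩ = Σ EᵢPᵢ = 0.0758452 eV.
S/k_B = ln Z + ⟨E⟩/kT = ln(2.65264) + 0.0758452/0.166 = 0.975555 + 0.456899 = 1.432.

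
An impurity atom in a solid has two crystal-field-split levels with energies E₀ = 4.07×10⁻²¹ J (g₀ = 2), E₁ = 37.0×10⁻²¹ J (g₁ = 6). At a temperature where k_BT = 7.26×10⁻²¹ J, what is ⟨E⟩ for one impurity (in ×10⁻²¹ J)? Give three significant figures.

Eᵢ/kT = 0.56061, 5.0964.
Z = Σ gᵢe^(−Eᵢ/kT) = 2·e^(−0.56061) + 6·e^(−5.0964) = 1.1417 + 0.036712 = 1.1784.
⟨E⟩ = Σ Eᵢ gᵢe^(−Eᵢ/kT) / Z = (4.07·1.1417 + 37.0·0.036712) / 1.1784 = 5.10 ×10⁻²¹ J.

5.10 ×10⁻²¹ J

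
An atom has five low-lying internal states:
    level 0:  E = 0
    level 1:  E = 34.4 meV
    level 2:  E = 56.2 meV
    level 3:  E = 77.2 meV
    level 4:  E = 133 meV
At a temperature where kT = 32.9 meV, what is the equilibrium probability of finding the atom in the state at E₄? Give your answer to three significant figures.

0.0107

Eᵢ/kT = 0, 1.0456, 1.7082, 2.3465, 4.0426.
Z = Σ e^(−Eᵢ/kT) = e^(−0) + e^(−1.0456) + e^(−1.7082) + e^(−2.3465) + e^(−4.0426) = 1.0000 + 0.35148 + 0.18119 + 0.095704 + 0.017552 = 1.6459.
P₄ = e^(−E₄/kT) / Z = 0.017552/1.6459 = 0.0107.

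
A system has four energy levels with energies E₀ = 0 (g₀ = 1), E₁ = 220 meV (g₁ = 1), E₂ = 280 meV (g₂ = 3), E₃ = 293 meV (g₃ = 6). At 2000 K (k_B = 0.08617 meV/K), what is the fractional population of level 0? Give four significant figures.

0.3372

k_BT = 0.08617 × 2000 K = 172.340 meV.
Eᵢ/kT = 0, 1.27655, 1.62470, 1.70013.
Z = Σ gᵢe^(−Eᵢ/kT) = 1·e^(−0) + 1·e^(−1.27655) + 3·e^(−1.62470) + 6·e^(−1.70013) = 1.00000 + 0.278998 + 0.590912 + 1.09596 = 2.96587.
P₀ = g₀ e^(−E₀/kT) / Z = 1.00000/2.96587 = 0.3372.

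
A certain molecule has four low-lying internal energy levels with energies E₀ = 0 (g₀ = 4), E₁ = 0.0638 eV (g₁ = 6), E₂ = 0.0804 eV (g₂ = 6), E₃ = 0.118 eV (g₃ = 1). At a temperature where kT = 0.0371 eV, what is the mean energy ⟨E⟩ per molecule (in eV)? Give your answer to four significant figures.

0.02218 eV

Eᵢ/kT = 0, 1.71968, 2.16712, 3.18059.
Z = Σ gᵢe^(−Eᵢ/kT) = 4·e^(−0) + 6·e^(−1.71968) + 6·e^(−2.16712) + 1·e^(−3.18059) = 4.00000 + 1.07474 + 0.687042 + 0.0415611 = 5.80334.
⟨E⟩ = Σ Eᵢ gᵢe^(−Eᵢ/kT) / Z = (0·4.00000 + 0.0638·1.07474 + 0.0804·0.687042 + 0.118·0.0415611) / 5.80334 = 0.02218 eV.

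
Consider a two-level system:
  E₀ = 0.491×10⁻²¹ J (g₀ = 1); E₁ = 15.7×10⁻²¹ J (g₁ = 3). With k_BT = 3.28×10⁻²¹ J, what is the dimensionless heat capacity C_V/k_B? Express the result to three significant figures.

0.590

Eᵢ/kT = 0.14970, 4.7866.
Z = Σ gᵢe^(−Eᵢ/kT) = 1·e^(−0.14970) + 3·e^(−4.7866) = 0.86097 + 0.025022 = 0.88599.
⟨E⟩ = 0.92053, ⟨E²⟩ = 7.1956.
C_V/k_B = (⟨E²⟩ − ⟨E⟩²)/(kT)² = (7.1956 − 0.84738)/10.758 = 0.590.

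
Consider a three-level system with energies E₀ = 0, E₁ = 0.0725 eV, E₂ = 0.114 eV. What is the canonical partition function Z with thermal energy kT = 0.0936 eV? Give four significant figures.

Z = 1.757

Eᵢ/kT = 0, 0.774573, 1.21795.
Z = Σ e^(−Eᵢ/kT) = e^(−0) + e^(−0.774573) + e^(−1.21795) = 1.00000 + 0.460901 + 0.295836 = 1.75674.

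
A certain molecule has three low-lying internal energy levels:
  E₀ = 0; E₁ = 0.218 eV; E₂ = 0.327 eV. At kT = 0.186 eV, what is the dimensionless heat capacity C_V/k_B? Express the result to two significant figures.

0.44

Eᵢ/kT = 0, 1.172, 1.758.
Z = Σ e^(−Eᵢ/kT) = e^(−0) + e^(−1.172) + e^(−1.758) = 1.000 + 0.3097 + 0.1724 = 1.482.
⟨E⟩ = 0.08360 eV, ⟨E²⟩ = 0.02237 eV².
C_V/k_B = (⟨E²⟩ − ⟨E⟩²)/(kT)² = (0.02237 − 0.006989)/0.03460 = 0.44.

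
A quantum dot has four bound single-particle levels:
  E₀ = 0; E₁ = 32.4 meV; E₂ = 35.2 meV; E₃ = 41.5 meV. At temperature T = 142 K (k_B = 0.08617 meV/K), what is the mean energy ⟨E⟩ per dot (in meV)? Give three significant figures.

4.89 meV

k_BT = 0.08617 × 142 K = 12.236 meV.
Eᵢ/kT = 0, 2.6479, 2.8768, 3.3916.
Z = Σ e^(−Eᵢ/kT) = e^(−0) + e^(−2.6479) + e^(−2.8768) + e^(−3.3916) = 1.0000 + 0.070800 + 0.056315 + 0.033655 = 1.1608.
⟨E⟩ = Σ Eᵢ e^(−Eᵢ/kT) / Z = (0·1.0000 + 32.4·0.070800 + 35.2·0.056315 + 41.5·0.033655) / 1.1608 = 4.89 meV.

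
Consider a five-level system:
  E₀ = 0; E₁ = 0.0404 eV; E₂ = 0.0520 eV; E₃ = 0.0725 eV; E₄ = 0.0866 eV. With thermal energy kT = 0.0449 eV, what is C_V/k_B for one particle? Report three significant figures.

Eᵢ/kT = 0, 0.89978, 1.1581, 1.6147, 1.9287.
Z = Σ e^(−Eᵢ/kT) = e^(−0) + e^(−0.89978) + e^(−1.1581) + e^(−1.6147) + e^(−1.9287) = 1.0000 + 0.40666 + 0.31408 + 0.19895 + 0.14534 = 2.0650.
⟨E⟩ = 0.028945 eV, ⟨E²⟩ = 0.0017669 eV².
C_V/k_B = (⟨E²⟩ − ⟨E⟩²)/(kT)² = (0.0017669 − 0.00083781)/0.0020160 = 0.461.

0.461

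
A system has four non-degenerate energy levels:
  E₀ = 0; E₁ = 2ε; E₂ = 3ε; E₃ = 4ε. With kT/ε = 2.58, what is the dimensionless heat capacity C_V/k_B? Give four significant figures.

Eᵢ/kT = 0, 0.775194, 1.16279, 1.55039.
Z = Σ e^(−Eᵢ/kT) = e^(−0) + e^(−0.775194) + e^(−1.16279) + e^(−1.55039) = 1.00000 + 0.460614 + 0.312613 + 0.212165 = 1.98539.
⟨E⟩ = 1.36383 ε, ⟨E²⟩ = 4.05493 ε².
C_V/k_B = (⟨E²⟩ − ⟨E⟩²)/(kT)² = (4.05493 − 1.86003)/6.65640 = 0.3297.

0.3297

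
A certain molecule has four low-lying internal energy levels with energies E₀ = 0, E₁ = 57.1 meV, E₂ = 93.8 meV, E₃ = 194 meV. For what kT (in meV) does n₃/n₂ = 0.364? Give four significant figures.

99.15 meV

n₃/n₂ = exp[−(E₃−E₂)/kT] = 0.364.
⇒ (E₃−E₂)/kT = ln(1/0.364) = ln(2.74725) = 1.01060.
kT = 100.2 meV / 1.01060 = 99.15 meV.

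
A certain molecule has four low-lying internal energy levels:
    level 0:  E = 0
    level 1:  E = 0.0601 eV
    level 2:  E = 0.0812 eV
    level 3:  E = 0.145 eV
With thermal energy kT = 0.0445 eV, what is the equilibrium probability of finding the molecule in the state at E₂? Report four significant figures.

0.1105

Eᵢ/kT = 0, 1.35056, 1.82472, 3.25843.
Z = Σ e^(−Eᵢ/kT) = e^(−0) + e^(−1.35056) + e^(−1.82472) + e^(−3.25843) = 1.00000 + 0.259095 + 0.161263 + 0.0384487 = 1.45881.
P₂ = e^(−E₂/kT) / Z = 0.161263/1.45881 = 0.1105.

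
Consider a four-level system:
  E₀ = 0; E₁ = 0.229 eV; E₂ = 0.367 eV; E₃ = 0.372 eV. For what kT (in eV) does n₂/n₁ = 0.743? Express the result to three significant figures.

n₂/n₁ = exp[−(E₂−E₁)/kT] = 0.743.
⇒ (E₂−E₁)/kT = ln(1/0.743) = ln(1.3459) = 0.29706.
kT = 0.138 eV / 0.29706 = 0.465 eV.

0.465 eV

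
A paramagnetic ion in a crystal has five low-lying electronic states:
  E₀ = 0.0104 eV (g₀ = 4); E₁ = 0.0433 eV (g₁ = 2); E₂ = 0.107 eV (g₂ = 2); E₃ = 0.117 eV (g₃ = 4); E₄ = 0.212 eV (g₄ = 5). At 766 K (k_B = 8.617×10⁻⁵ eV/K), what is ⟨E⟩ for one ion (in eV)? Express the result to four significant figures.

0.04275 eV

k_BT = 8.617×10⁻⁵ × 766 K = 0.0660062 eV.
Eᵢ/kT = 0.157561, 0.655999, 1.62106, 1.77256, 3.21182.
Z = Σ gᵢe^(−Eᵢ/kT) = 4·e^(−0.157561) + 2·e^(−0.655999) + 2·e^(−1.62106) + 4·e^(−1.77256) + 5·e^(−3.21182) = 3.41690 + 1.03785 + 0.395378 + 0.679590 + 0.201416 = 5.73113.
⟨E⟩ = Σ Eᵢ gᵢe^(−Eᵢ/kT) / Z = (0.0104·3.41690 + 0.0433·1.03785 + 0.107·0.395378 + 0.117·0.679590 + 0.212·0.201416) / 5.73113 = 0.04275 eV.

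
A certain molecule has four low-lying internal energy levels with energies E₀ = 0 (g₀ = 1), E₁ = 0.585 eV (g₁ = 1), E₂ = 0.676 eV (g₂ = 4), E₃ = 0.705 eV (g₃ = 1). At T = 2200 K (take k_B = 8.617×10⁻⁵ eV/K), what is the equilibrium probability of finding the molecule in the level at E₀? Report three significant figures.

k_BT = 8.617×10⁻⁵ × 2200 K = 0.18957 eV.
Eᵢ/kT = 0, 3.0859, 3.5660, 3.7189.
Z = Σ gᵢe^(−Eᵢ/kT) = 1·e^(−0) + 1·e^(−3.0859) + 4·e^(−3.5660) + 1·e^(−3.7189) = 1.0000 + 0.045689 + 0.11307 + 0.024261 = 1.1830.
P₀ = g₀ e^(−E₀/kT) / Z = 1.0000/1.1830 = 0.845.

0.845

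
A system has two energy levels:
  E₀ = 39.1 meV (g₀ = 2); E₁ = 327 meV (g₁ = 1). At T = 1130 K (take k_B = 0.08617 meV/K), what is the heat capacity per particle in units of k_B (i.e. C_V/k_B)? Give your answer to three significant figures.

0.216

k_BT = 0.08617 × 1130 K = 97.372 meV.
Eᵢ/kT = 0.40155, 3.3583.
Z = Σ gᵢe^(−Eᵢ/kT) = 2·e^(−0.40155) + 1·e^(−3.3583) = 1.3386 + 0.034794 = 1.3734.
⟨E⟩ = 46.394 meV, ⟨E²⟩ = 4199.0 meV².
C_V/k_B = (⟨E²⟩ − ⟨E⟩²)/(kT)² = (4199.0 − 2152.4)/9481.3 = 0.216.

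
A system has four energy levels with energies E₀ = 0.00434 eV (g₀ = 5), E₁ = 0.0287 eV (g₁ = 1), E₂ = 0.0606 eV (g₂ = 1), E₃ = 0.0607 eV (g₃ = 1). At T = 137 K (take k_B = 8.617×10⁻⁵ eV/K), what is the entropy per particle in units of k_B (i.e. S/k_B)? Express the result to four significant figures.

1.705

k_BT = 8.617×10⁻⁵ × 137 K = 0.0118053 eV.
Eᵢ/kT = 0.367631, 2.43111, 5.13329, 5.14176.
Z = Σ gᵢe^(−Eᵢ/kT) = 5·e^(−0.367631) + 1·e^(−2.43111) + 1·e^(−5.13329) + 1·e^(−5.14176) = 3.46186 + 0.0879392 + 0.00589713 + 0.00584739 = 3.56154.
⟨E⟩ = Σ EᵢPᵢ = 0.00512717 eV.
S/k_B = ln Z + ⟨E⟩/kT = ln(3.56154) + 0.00512717/0.0118053 = 1.27019 + 0.434311 = 1.705.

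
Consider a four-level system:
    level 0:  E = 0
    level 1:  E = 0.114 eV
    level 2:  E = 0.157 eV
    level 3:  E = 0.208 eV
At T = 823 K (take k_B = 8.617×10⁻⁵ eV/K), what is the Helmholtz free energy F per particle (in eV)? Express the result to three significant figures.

k_BT = 8.617×10⁻⁵ × 823 K = 0.070918 eV.
Eᵢ/kT = 0, 1.6075, 2.2138, 2.9330.
Z = Σ e^(−Eᵢ/kT) = e^(−0) + e^(−1.6075) + e^(−2.2138) + e^(−2.9330) = 1.0000 + 0.20039 + 0.10928 + 0.053237 = 1.3629.
F = −kT ln Z = −0.070918 × ln(1.3629) = −0.070918 × 0.30961 = -0.0220 eV.

-0.0220 eV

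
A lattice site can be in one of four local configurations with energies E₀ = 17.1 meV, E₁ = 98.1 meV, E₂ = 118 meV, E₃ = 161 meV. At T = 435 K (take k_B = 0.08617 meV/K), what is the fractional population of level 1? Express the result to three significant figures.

0.0957

k_BT = 0.08617 × 435 K = 37.484 meV.
Eᵢ/kT = 0.45619, 2.6171, 3.1480, 4.2952.
Z = Σ e^(−Eᵢ/kT) = e^(−0.45619) + e^(−2.6171) + e^(−3.1480) + e^(−4.2952) = 0.63369 + 0.073014 + 0.042938 + 0.013634 = 0.76328.
P₁ = e^(−E₁/kT) / Z = 0.073014/0.76328 = 0.0957.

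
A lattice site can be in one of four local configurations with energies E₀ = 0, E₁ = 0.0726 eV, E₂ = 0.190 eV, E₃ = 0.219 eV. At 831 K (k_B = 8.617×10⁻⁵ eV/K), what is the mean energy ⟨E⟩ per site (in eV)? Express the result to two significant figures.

0.034 eV

k_BT = 8.617×10⁻⁵ × 831 K = 0.07161 eV.
Eᵢ/kT = 0, 1.014, 2.653, 3.058.
Z = Σ e^(−Eᵢ/kT) = e^(−0) + e^(−1.014) + e^(−2.653) + e^(−3.058) = 1.000 + 0.3628 + 0.07044 + 0.04698 = 1.480.
⟨E⟩ = Σ Eᵢ e^(−Eᵢ/kT) / Z = (0·1.000 + 0.0726·0.3628 + 0.190·0.07044 + 0.219·0.04698) / 1.480 = 0.034 eV.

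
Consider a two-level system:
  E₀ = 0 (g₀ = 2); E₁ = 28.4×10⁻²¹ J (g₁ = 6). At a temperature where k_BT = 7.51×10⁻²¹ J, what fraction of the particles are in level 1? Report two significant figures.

Eᵢ/kT = 0, 3.782.
Z = Σ gᵢe^(−Eᵢ/kT) = 2·e^(−0) + 6·e^(−3.782) = 2.000 + 0.1367 = 2.137.
P₁ = g₁ e^(−E₁/kT) / Z = 0.1367/2.137 = 0.064.

0.064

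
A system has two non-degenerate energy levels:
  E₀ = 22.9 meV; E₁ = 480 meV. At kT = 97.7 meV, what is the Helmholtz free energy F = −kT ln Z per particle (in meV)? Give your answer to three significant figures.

22.0 meV

Eᵢ/kT = 0.23439, 4.9130.
Z = Σ e^(−Eᵢ/kT) = e^(−0.23439) + e^(−4.9130) = 0.79105 + 0.0073504 = 0.79840.
F = −kT ln Z = −97.7 × ln(0.79840) = −97.7 × -0.22515 = 22.0 meV.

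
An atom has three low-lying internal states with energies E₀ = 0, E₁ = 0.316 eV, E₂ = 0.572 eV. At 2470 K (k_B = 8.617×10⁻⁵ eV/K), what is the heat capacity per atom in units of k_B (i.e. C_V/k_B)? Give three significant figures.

0.605

k_BT = 8.617×10⁻⁵ × 2470 K = 0.21284 eV.
Eᵢ/kT = 0, 1.4847, 2.6875.
Z = Σ e^(−Eᵢ/kT) = e^(−0) + e^(−1.4847) + e^(−2.6875) = 1.0000 + 0.22657 + 0.068051 = 1.2946.
⟨E⟩ = 0.085371 eV, ⟨E²⟩ = 0.034674 eV².
C_V/k_B = (⟨E²⟩ − ⟨E⟩²)/(kT)² = (0.034674 − 0.0072882)/0.045301 = 0.605.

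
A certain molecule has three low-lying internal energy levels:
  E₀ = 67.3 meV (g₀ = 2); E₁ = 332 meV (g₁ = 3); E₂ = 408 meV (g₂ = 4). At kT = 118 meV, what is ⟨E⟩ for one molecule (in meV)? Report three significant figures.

130 meV

Eᵢ/kT = 0.57034, 2.8136, 3.4576.
Z = Σ gᵢe^(−Eᵢ/kT) = 2·e^(−0.57034) + 3·e^(−2.8136) + 4·e^(−3.4576) = 1.1307 + 0.17997 + 0.12602 = 1.4367.
⟨E⟩ = Σ Eᵢ gᵢe^(−Eᵢ/kT) / Z = (67.3·1.1307 + 332·0.17997 + 408·0.12602) / 1.4367 = 130 meV.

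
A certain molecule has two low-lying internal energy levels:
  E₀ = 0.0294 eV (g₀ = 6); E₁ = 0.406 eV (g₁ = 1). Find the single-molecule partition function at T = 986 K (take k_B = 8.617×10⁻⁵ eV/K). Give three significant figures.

Z = 4.25

k_BT = 8.617×10⁻⁵ × 986 K = 0.084964 eV.
Eᵢ/kT = 0.34603, 4.7785.
Z = Σ gᵢe^(−Eᵢ/kT) = 6·e^(−0.34603) + 1·e^(−4.7785) = 4.2449 + 0.0084086 = 4.2533.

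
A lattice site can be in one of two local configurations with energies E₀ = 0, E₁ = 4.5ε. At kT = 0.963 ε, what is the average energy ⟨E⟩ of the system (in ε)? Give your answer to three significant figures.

0.0417 ε

Eᵢ/kT = 0, 4.6729.
Z = Σ e^(−Eᵢ/kT) = e^(−0) + e^(−4.6729) = 1.0000 + 0.0093451 = 1.0093.
⟨E⟩ = Σ Eᵢ e^(−Eᵢ/kT) / Z = (0·1.0000 + 4.5·0.0093451) / 1.0093 = 0.0417 ε.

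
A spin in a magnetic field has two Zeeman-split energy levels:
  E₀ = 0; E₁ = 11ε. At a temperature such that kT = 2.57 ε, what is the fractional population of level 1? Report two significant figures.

Eᵢ/kT = 0, 4.280.
Z = Σ e^(−Eᵢ/kT) = e^(−0) + e^(−4.280) = 1.000 + 0.01384 = 1.014.
P₁ = e^(−E₁/kT) / Z = 0.01384/1.014 = 0.014.

0.014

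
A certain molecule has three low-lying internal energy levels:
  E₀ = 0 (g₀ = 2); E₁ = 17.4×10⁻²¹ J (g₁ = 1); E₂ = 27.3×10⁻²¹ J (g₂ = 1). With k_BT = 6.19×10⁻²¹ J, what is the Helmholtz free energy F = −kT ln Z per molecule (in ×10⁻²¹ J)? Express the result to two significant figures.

Eᵢ/kT = 0, 2.811, 4.410.
Z = Σ gᵢe^(−Eᵢ/kT) = 2·e^(−0) + 1·e^(−2.811) + 1·e^(−4.410) = 2.000 + 0.06014 + 0.01216 = 2.072.
F = −kT ln Z = −6.19 × ln(2.072) = −6.19 × 0.7285 = -4.5 ×10⁻²¹ J.

-4.5 ×10⁻²¹ J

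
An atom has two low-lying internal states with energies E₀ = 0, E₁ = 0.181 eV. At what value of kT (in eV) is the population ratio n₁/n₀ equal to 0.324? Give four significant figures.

0.1606 eV

n₁/n₀ = exp[−(E₁−E₀)/kT] = 0.324.
⇒ (E₁−E₀)/kT = ln(1/0.324) = ln(3.08642) = 1.12701.
kT = 0.181 eV / 1.12701 = 0.1606 eV.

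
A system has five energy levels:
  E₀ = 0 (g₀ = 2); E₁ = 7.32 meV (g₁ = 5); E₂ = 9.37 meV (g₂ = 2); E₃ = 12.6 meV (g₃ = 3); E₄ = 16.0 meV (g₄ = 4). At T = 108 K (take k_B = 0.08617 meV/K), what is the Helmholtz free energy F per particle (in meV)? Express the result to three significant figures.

-17.4 meV

k_BT = 0.08617 × 108 K = 9.3064 meV.
Eᵢ/kT = 0, 0.78656, 1.0068, 1.3539, 1.7192.
Z = Σ gᵢe^(−Eᵢ/kT) = 2·e^(−0) + 5·e^(−0.78656) + 2·e^(−1.0068) + 3·e^(−1.3539) + 4·e^(−1.7192) = 2.0000 + 2.2770 + 0.73077 + 0.77469 + 0.71684 = 6.4993.
F = −kT ln Z = −9.3064 × ln(6.4993) = −9.3064 × 1.8717 = -17.4 meV.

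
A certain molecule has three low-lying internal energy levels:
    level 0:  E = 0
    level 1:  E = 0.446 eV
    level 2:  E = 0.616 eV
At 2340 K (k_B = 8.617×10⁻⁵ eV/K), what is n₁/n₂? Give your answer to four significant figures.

k_BT = 8.617×10⁻⁵ × 2340 K = 0.201638 eV.
n₁/n₂ = exp[−(E₁−E₂)/kT] = exp(−(-0.170 eV)/(0.201638 eV)) = exp(0.843095) = 2.324.

2.324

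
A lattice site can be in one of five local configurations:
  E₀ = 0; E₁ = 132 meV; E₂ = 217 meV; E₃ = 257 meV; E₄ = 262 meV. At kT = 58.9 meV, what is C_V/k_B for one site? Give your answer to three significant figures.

1.02

Eᵢ/kT = 0, 2.2411, 3.6842, 4.3633, 4.4482.
Z = Σ e^(−Eᵢ/kT) = e^(−0) + e^(−2.2411) + e^(−3.6842) + e^(−4.3633) + e^(−4.4482) = 1.0000 + 0.10634 + 0.025117 + 0.012736 + 0.011700 = 1.1559.
⟨E⟩ = 22.343 meV, ⟨E²⟩ = 4048.7 meV².
C_V/k_B = (⟨E²⟩ − ⟨E⟩²)/(kT)² = (4048.7 − 499.21)/3469.2 = 1.02.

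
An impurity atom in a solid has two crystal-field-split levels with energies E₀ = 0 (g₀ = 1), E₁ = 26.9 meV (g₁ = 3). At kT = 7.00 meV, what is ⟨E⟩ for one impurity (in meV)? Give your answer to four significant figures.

Eᵢ/kT = 0, 3.84286.
Z = Σ gᵢe^(−Eᵢ/kT) = 1·e^(−0) + 3·e^(−3.84286) = 1.00000 + 0.0642967 = 1.06430.
⟨E⟩ = Σ Eᵢ gᵢe^(−Eᵢ/kT) / Z = (0·1.00000 + 26.9·0.0642967) / 1.06430 = 1.625 meV.

1.625 meV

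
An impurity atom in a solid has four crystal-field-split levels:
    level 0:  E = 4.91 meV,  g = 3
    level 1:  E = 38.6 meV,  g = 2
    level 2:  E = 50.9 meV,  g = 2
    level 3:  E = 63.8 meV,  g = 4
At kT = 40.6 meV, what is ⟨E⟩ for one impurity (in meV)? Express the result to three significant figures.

25.9 meV

Eᵢ/kT = 0.12094, 0.95074, 1.2537, 1.5714.
Z = Σ gᵢe^(−Eᵢ/kT) = 3·e^(−0.12094) + 2·e^(−0.95074) + 2·e^(−1.2537) + 4·e^(−1.5714) = 2.6583 + 0.77291 + 0.57089 + 0.83102 = 4.8331.
⟨E⟩ = Σ Eᵢ gᵢe^(−Eᵢ/kT) / Z = (4.91·2.6583 + 38.6·0.77291 + 50.9·0.57089 + 63.8·0.83102) / 4.8331 = 25.9 meV.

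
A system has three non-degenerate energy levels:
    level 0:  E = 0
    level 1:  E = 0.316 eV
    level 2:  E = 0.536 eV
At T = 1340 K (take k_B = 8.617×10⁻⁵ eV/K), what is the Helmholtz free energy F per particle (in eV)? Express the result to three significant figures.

-0.00829 eV

k_BT = 8.617×10⁻⁵ × 1340 K = 0.11547 eV.
Eᵢ/kT = 0, 2.7366, 4.6419.
Z = Σ e^(−Eᵢ/kT) = e^(−0) + e^(−2.7366) + e^(−4.6419) = 1.0000 + 0.064790 + 0.0096394 = 1.0744.
F = −kT ln Z = −0.11547 × ln(1.0744) = −0.11547 × 0.071762 = -0.00829 eV.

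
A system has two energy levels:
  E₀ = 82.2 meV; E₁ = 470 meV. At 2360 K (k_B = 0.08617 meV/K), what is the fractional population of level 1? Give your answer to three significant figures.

0.129

k_BT = 0.08617 × 2360 K = 203.36 meV.
Eᵢ/kT = 0.40421, 2.3112.
Z = Σ e^(−Eᵢ/kT) = e^(−0.40421) + e^(−2.3112) = 0.66750 + 0.099142 = 0.76664.
P₁ = e^(−E₁/kT) / Z = 0.099142/0.76664 = 0.129.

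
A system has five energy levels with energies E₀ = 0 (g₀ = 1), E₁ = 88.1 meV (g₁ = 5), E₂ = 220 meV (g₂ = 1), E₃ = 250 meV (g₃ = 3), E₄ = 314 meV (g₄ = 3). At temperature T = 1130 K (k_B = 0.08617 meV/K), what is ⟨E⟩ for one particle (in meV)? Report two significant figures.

85 meV

k_BT = 0.08617 × 1130 K = 97.37 meV.
Eᵢ/kT = 0, 0.9048, 2.259, 2.568, 3.225.
Z = Σ gᵢe^(−Eᵢ/kT) = 1·e^(−0) + 5·e^(−0.9048) + 1·e^(−2.259) + 3·e^(−2.568) + 3·e^(−3.225) = 1.000 + 2.023 + 0.1045 + 0.2301 + 0.1193 = 3.477.
⟨E⟩ = Σ Eᵢ gᵢe^(−Eᵢ/kT) / Z = (0·1.000 + 88.1·2.023 + 220·0.1045 + 250·0.2301 + 314·0.1193) / 3.477 = 85 meV.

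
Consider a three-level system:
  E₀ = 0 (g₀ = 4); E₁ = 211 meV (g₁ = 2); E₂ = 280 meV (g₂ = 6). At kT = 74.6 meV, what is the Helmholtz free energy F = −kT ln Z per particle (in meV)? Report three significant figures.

-108 meV

Eᵢ/kT = 0, 2.8284, 3.7534.
Z = Σ gᵢe^(−Eᵢ/kT) = 4·e^(−0) + 2·e^(−2.8284) + 6·e^(−3.7534) = 4.0000 + 0.11821 + 0.14063 = 4.2588.
F = −kT ln Z = −74.6 × ln(4.2588) = −74.6 × 1.4490 = -108 meV.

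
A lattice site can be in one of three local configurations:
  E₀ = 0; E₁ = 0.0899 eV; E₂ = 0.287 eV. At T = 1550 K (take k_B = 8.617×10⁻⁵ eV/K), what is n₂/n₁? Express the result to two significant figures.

k_BT = 8.617×10⁻⁵ × 1550 K = 0.1336 eV.
n₂/n₁ = exp[−(E₂−E₁)/kT] = exp(−(0.1971 eV)/(0.1336 eV)) = exp(-1.475) = 0.23.

0.23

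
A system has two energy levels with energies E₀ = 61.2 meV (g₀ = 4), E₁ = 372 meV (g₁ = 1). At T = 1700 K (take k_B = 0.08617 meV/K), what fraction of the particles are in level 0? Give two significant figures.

0.97

k_BT = 0.08617 × 1700 K = 146.5 meV.
Eᵢ/kT = 0.4177, 2.539.
Z = Σ gᵢe^(−Eᵢ/kT) = 4·e^(−0.4177) + 1·e^(−2.539) = 2.634 + 0.07895 = 2.713.
P₀ = g₀ e^(−E₀/kT) / Z = 2.634/2.713 = 0.97.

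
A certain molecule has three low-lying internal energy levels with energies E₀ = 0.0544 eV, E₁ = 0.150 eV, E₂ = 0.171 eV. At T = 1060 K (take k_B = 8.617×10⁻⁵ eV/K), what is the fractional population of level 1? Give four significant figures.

k_BT = 8.617×10⁻⁵ × 1060 K = 0.0913402 eV.
Eᵢ/kT = 0.595576, 1.64221, 1.87212.
Z = Σ e^(−Eᵢ/kT) = e^(−0.595576) + e^(−1.64221) + e^(−1.87212) = 0.551245 + 0.193552 + 0.153797 = 0.898594.
P₁ = e^(−E₁/kT) / Z = 0.193552/0.898594 = 0.2154.

0.2154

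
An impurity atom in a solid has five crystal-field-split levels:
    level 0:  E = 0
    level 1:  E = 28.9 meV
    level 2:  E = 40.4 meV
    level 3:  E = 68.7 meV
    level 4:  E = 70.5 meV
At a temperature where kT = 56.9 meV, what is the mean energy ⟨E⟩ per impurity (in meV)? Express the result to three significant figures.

Eᵢ/kT = 0, 0.50791, 0.71002, 1.2074, 1.2390.
Z = Σ e^(−Eᵢ/kT) = e^(−0) + e^(−0.50791) + e^(−0.71002) + e^(−1.2074) + e^(−1.2390) = 1.0000 + 0.60175 + 0.49163 + 0.29897 + 0.28967 = 2.6820.
⟨E⟩ = Σ Eᵢ e^(−Eᵢ/kT) / Z = (0·1.0000 + 28.9·0.60175 + 40.4·0.49163 + 68.7·0.29897 + 70.5·0.28967) / 2.6820 = 29.2 meV.

29.2 meV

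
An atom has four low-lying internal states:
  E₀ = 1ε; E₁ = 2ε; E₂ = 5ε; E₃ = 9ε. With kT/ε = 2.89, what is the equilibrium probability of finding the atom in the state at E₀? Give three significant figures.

Eᵢ/kT = 0.34602, 0.69204, 1.7301, 3.1142.
Z = Σ e^(−Eᵢ/kT) = e^(−0.34602) + e^(−0.69204) + e^(−1.7301) + e^(−3.1142) = 0.70750 + 0.50055 + 0.17727 + 0.044414 = 1.4297.
P₀ = e^(−E₀/kT) / Z = 0.70750/1.4297 = 0.495.

0.495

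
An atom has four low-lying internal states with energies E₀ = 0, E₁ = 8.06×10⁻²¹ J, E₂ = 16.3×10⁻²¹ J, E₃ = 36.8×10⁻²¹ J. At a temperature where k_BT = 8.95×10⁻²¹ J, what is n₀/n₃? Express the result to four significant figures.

n₀/n₃ = exp[−(E₀−E₃)/kT] = exp(−(-36.8 ×10⁻²¹ J)/(8.95 ×10⁻²¹ J)) = exp(4.11173) = 61.05.

61.05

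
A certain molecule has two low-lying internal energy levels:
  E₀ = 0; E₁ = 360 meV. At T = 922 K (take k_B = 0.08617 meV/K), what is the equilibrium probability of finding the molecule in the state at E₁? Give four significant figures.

0.01065

k_BT = 0.08617 × 922 K = 79.4487 meV.
Eᵢ/kT = 0, 4.53123.
Z = Σ e^(−Eᵢ/kT) = e^(−0) + e^(−4.53123) = 1.00000 + 0.0107674 = 1.01077.
P₁ = e^(−E₁/kT) / Z = 0.0107674/1.01077 = 0.01065.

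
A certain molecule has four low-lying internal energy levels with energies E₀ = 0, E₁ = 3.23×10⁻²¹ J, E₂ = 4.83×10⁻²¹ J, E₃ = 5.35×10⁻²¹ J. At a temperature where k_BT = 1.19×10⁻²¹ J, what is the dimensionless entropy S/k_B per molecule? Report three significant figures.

0.365

Eᵢ/kT = 0, 2.7143, 4.0588, 4.4958.
Z = Σ e^(−Eᵢ/kT) = e^(−0) + e^(−2.7143) + e^(−4.0588) + e^(−4.4958) = 1.0000 + 0.066251 + 0.017270 + 0.011156 = 1.0947.
⟨E⟩ = Σ EᵢPᵢ = 0.32620 ×10⁻²¹ J.
S/k_B = ln Z + ⟨E⟩/kT = ln(1.0947) + 0.32620/1.19 = 0.090480 + 0.27412 = 0.365.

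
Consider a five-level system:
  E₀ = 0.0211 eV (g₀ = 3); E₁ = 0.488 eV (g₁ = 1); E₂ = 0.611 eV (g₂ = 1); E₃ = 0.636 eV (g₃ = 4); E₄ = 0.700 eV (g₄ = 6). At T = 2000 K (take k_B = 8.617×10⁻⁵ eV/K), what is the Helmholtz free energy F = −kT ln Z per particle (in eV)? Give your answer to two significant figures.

k_BT = 8.617×10⁻⁵ × 2000 K = 0.1723 eV.
Eᵢ/kT = 0.1225, 2.832, 3.546, 3.691, 4.063.
Z = Σ gᵢe^(−Eᵢ/kT) = 3·e^(−0.1225) + 1·e^(−2.832) + 1·e^(−3.546) + 4·e^(−3.691) + 6·e^(−4.063) = 2.654 + 0.05889 + 0.02884 + 0.09979 + 0.1032 = 2.945.
F = −kT ln Z = −0.1723 × ln(2.945) = −0.1723 × 1.080 = -0.19 eV.

-0.19 eV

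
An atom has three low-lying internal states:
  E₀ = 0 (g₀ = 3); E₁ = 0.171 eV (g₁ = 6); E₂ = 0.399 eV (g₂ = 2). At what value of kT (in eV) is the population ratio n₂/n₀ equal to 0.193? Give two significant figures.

n₂/n₀ = (g₂/g₀) exp[−(E₂−E₀)/kT] = 0.193.
⇒ (E₂−E₀)/kT = ln((2/3)/0.193) = ln(3.454) = 1.240.
kT = 0.399 eV / 1.240 = 0.32 eV.

0.32 eV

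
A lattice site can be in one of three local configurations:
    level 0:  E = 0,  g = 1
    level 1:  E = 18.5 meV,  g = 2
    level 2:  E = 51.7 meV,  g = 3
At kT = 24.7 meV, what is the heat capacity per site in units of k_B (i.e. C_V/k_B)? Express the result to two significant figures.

Eᵢ/kT = 0, 0.7490, 2.093.
Z = Σ gᵢe^(−Eᵢ/kT) = 1·e^(−0) + 2·e^(−0.7490) + 3·e^(−2.093) = 1.000 + 0.9457 + 0.3699 = 2.316.
⟨E⟩ = 15.81 meV, ⟨E²⟩ = 566.7 meV².
C_V/k_B = (⟨E²⟩ − ⟨E⟩²)/(kT)² = (566.7 − 250.0)/610.1 = 0.52.

0.52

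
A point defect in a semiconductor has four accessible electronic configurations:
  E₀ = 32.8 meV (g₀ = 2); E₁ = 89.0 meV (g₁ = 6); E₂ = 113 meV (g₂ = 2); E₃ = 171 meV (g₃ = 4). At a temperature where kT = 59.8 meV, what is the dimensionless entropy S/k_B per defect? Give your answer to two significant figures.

Eᵢ/kT = 0.5485, 1.488, 1.890, 2.860.
Z = Σ gᵢe^(−Eᵢ/kT) = 2·e^(−0.5485) + 6·e^(−1.488) + 2·e^(−1.890) + 4·e^(−2.860) = 1.156 + 1.355 + 0.3021 + 0.2291 = 3.042.
⟨E⟩ = Σ EᵢPᵢ = 76.21 meV.
S/k_B = ln Z + ⟨E⟩/kT = ln(3.042) + 76.21/59.8 = 1.113 + 1.274 = 2.4.

2.4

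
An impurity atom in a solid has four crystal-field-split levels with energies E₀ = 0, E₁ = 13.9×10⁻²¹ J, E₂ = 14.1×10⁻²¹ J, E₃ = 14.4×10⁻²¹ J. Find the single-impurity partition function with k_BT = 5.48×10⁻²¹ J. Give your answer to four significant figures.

Eᵢ/kT = 0, 2.53650, 2.57299, 2.62774.
Z = Σ e^(−Eᵢ/kT) = e^(−0) + e^(−2.53650) + e^(−2.57299) + e^(−2.62774) = 1.00000 + 0.0791429 + 0.0763070 + 0.0722415 = 1.22769.

Z = 1.228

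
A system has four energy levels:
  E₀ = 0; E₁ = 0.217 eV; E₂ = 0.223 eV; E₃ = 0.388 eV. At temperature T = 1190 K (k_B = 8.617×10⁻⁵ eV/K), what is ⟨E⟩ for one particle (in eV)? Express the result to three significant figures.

k_BT = 8.617×10⁻⁵ × 1190 K = 0.10254 eV.
Eᵢ/kT = 0, 2.1162, 2.1748, 3.7839.
Z = Σ e^(−Eᵢ/kT) = e^(−0) + e^(−2.1162) + e^(−2.1748) + e^(−3.7839) = 1.0000 + 0.12049 + 0.11363 + 0.022734 = 1.2569.
⟨E⟩ = Σ Eᵢ e^(−Eᵢ/kT) / Z = (0·1.0000 + 0.217·0.12049 + 0.223·0.11363 + 0.388·0.022734) / 1.2569 = 0.0480 eV.

0.0480 eV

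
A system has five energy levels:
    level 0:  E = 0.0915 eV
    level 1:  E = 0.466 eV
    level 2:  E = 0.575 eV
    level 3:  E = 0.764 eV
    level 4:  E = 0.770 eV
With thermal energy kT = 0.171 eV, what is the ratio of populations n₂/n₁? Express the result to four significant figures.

0.5287

n₂/n₁ = exp[−(E₂−E₁)/kT] = exp(−(0.109 eV)/(0.171 eV)) = exp(-0.637427) = 0.5287.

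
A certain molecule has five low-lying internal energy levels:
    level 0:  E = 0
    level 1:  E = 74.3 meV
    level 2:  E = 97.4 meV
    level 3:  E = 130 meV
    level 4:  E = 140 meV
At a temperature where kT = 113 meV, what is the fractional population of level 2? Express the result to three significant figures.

Eᵢ/kT = 0, 0.65752, 0.86195, 1.1504, 1.2389.
Z = Σ e^(−Eᵢ/kT) = e^(−0) + e^(−0.65752) + e^(−0.86195) + e^(−1.1504) + e^(−1.2389) = 1.0000 + 0.51813 + 0.42234 + 0.31651 + 0.28970 = 2.5467.
P₂ = e^(−E₂/kT) / Z = 0.42234/2.5467 = 0.166.

0.166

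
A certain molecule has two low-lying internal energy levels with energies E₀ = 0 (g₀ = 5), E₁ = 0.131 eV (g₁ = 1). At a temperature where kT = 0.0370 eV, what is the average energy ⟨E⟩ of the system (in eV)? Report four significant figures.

Eᵢ/kT = 0, 3.54054.
Z = Σ gᵢe^(−Eᵢ/kT) = 5·e^(−0) + 1·e^(−3.54054) = 5.00000 + 0.0289977 = 5.02900.
⟨E⟩ = Σ Eᵢ gᵢe^(−Eᵢ/kT) / Z = (0·5.00000 + 0.131·0.0289977) / 5.02900 = 0.0007554 eV.

0.0007554 eV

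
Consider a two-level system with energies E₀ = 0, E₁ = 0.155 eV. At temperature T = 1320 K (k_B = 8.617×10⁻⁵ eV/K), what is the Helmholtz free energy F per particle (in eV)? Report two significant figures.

-0.026 eV

k_BT = 8.617×10⁻⁵ × 1320 K = 0.1137 eV.
Eᵢ/kT = 0, 1.363.
Z = Σ e^(−Eᵢ/kT) = e^(−0) + e^(−1.363) = 1.000 + 0.2559 = 1.256.
F = −kT ln Z = −0.1137 × ln(1.256) = −0.1137 × 0.2279 = -0.026 eV.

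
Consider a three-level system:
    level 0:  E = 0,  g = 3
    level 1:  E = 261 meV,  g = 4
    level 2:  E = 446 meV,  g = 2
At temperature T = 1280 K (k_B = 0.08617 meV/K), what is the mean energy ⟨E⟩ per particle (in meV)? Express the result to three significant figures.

k_BT = 0.08617 × 1280 K = 110.30 meV.
Eᵢ/kT = 0, 2.3663, 4.0435.
Z = Σ gᵢe^(−Eᵢ/kT) = 3·e^(−0) + 4·e^(−2.3663) + 2·e^(−4.0435) = 3.0000 + 0.37531 + 0.035072 = 3.4104.
⟨E⟩ = Σ Eᵢ gᵢe^(−Eᵢ/kT) / Z = (0·3.0000 + 261·0.37531 + 446·0.035072) / 3.4104 = 33.3 meV.

33.3 meV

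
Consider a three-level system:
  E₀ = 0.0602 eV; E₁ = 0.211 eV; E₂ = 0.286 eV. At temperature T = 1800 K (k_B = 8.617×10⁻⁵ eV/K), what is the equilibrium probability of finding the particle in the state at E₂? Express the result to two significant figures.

k_BT = 8.617×10⁻⁵ × 1800 K = 0.1551 eV.
Eᵢ/kT = 0.3881, 1.360, 1.844.
Z = Σ e^(−Eᵢ/kT) = e^(−0.3881) + e^(−1.360) + e^(−1.844) = 0.6783 + 0.2567 + 0.1582 = 1.093.
P₂ = e^(−E₂/kT) / Z = 0.1582/1.093 = 0.14.

0.14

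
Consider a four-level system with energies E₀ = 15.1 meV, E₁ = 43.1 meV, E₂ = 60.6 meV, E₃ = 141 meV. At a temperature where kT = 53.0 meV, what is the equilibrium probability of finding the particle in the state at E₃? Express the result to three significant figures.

Eᵢ/kT = 0.28491, 0.81321, 1.1434, 2.6604.
Z = Σ e^(−Eᵢ/kT) = e^(−0.28491) + e^(−0.81321) + e^(−1.1434) + e^(−2.6604) = 0.75208 + 0.44343 + 0.31873 + 0.069920 = 1.5842.
P₃ = e^(−E₃/kT) / Z = 0.069920/1.5842 = 0.0441.

0.0441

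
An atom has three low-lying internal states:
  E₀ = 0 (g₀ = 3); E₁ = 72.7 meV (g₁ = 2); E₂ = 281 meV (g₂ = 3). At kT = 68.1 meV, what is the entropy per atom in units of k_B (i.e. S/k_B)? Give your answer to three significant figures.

Eᵢ/kT = 0, 1.0675, 4.1263.
Z = Σ gᵢe^(−Eᵢ/kT) = 3·e^(−0) + 2·e^(−1.0675) + 3·e^(−4.1263) = 3.0000 + 0.68773 + 0.048427 = 3.7362.
⟨E⟩ = Σ EᵢPᵢ = 17.024 meV.
S/k_B = ln Z + ⟨E⟩/kT = ln(3.7362) + 17.024/68.1 = 1.3181 + 0.24999 = 1.57.

1.57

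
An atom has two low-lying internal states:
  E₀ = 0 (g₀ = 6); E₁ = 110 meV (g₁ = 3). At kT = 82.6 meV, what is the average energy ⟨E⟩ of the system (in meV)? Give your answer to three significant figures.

12.8 meV

Eᵢ/kT = 0, 1.3317.
Z = Σ gᵢe^(−Eᵢ/kT) = 6·e^(−0) + 3·e^(−1.3317) = 6.0000 + 0.79208 = 6.7921.
⟨E⟩ = Σ Eᵢ gᵢe^(−Eᵢ/kT) / Z = (0·6.0000 + 110·0.79208) / 6.7921 = 12.8 meV.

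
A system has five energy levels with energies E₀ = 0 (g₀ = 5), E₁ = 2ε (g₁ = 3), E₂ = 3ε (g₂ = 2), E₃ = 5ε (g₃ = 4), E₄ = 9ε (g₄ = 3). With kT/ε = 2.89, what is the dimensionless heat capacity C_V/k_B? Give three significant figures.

Eᵢ/kT = 0, 0.69204, 1.0381, 1.7301, 3.1142.
Z = Σ gᵢe^(−Eᵢ/kT) = 5·e^(−0) + 3·e^(−0.69204) + 2·e^(−1.0381) + 4·e^(−1.7301) + 3·e^(−3.1142) = 5.0000 + 1.5017 + 0.70825 + 0.70907 + 0.13324 = 8.0523.
⟨E⟩ = 1.2261 ε, ⟨E²⟩ = 5.0793 ε².
C_V/k_B = (⟨E²⟩ − ⟨E⟩²)/(kT)² = (5.0793 − 1.5033)/8.3521 = 0.428.

0.428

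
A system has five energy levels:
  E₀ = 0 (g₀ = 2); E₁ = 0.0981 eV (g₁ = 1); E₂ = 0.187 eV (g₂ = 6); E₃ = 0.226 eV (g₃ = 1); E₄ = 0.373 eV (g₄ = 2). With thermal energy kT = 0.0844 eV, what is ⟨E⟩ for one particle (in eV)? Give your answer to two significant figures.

0.058 eV

Eᵢ/kT = 0, 1.162, 2.216, 2.678, 4.419.
Z = Σ gᵢe^(−Eᵢ/kT) = 2·e^(−0) + 1·e^(−1.162) + 6·e^(−2.216) + 1·e^(−2.678) + 2·e^(−4.419) = 2.000 + 0.3129 + 0.6543 + 0.06870 + 0.02409 = 3.060.
⟨E⟩ = Σ Eᵢ gᵢe^(−Eᵢ/kT) / Z = (0·2.000 + 0.0981·0.3129 + 0.187·0.6543 + 0.226·0.06870 + 0.373·0.02409) / 3.060 = 0.058 eV.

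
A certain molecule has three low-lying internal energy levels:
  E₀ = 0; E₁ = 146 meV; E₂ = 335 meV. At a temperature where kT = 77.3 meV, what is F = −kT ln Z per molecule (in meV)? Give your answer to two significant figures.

Eᵢ/kT = 0, 1.889, 4.334.
Z = Σ e^(−Eᵢ/kT) = e^(−0) + e^(−1.889) + e^(−4.334) = 1.000 + 0.1512 + 0.01311 = 1.164.
F = −kT ln Z = −77.3 × ln(1.164) = −77.3 × 0.1519 = -12 meV.

-12 meV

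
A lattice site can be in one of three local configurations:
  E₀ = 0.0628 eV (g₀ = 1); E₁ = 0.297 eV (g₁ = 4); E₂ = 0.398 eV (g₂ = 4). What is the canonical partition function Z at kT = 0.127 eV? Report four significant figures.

Z = 1.170

Eᵢ/kT = 0.494488, 2.33858, 3.13386.
Z = Σ gᵢe^(−Eᵢ/kT) = 1·e^(−0.494488) + 4·e^(−2.33858) + 4·e^(−3.13386) = 0.609883 + 0.385858 + 0.174197 = 1.16994.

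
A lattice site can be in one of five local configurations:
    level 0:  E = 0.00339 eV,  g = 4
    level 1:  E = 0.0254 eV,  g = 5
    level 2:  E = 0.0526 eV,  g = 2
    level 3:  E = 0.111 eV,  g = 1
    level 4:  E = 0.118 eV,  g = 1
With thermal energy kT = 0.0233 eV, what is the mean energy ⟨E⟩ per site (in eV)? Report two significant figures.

Eᵢ/kT = 0.1455, 1.090, 2.258, 4.764, 5.064.
Z = Σ gᵢe^(−Eᵢ/kT) = 4·e^(−0.1455) + 5·e^(−1.090) + 2·e^(−2.258) + 1·e^(−4.764) + 1·e^(−5.064) = 3.458 + 1.681 + 0.2091 + 0.008531 + 0.006320 = 5.363.
⟨E⟩ = Σ Eᵢ gᵢe^(−Eᵢ/kT) / Z = (0.00339·3.458 + 0.0254·1.681 + 0.0526·0.2091 + 0.111·0.008531 + 0.118·0.006320) / 5.363 = 0.013 eV.

0.013 eV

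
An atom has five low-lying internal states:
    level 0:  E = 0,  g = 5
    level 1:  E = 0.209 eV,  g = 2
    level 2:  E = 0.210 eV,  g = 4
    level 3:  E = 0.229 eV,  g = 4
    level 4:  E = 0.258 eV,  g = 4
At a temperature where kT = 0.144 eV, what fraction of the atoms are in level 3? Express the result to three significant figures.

0.103

Eᵢ/kT = 0, 1.4514, 1.4583, 1.5903, 1.7917.
Z = Σ gᵢe^(−Eᵢ/kT) = 5·e^(−0) + 2·e^(−1.4514) + 4·e^(−1.4583) + 4·e^(−1.5903) + 4·e^(−1.7917) = 5.0000 + 0.46848 + 0.93053 + 0.81546 + 0.66671 = 7.8812.
P₃ = g₃ e^(−E₃/kT) / Z = 0.81546/7.8812 = 0.103.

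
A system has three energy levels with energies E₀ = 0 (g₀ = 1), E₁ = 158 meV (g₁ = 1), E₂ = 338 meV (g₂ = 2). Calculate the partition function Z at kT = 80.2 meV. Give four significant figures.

Z = 1.169

Eᵢ/kT = 0, 1.97007, 4.21446.
Z = Σ gᵢe^(−Eᵢ/kT) = 1·e^(−0) + 1·e^(−1.97007) + 2·e^(−4.21446) = 1.00000 + 0.139447 + 0.0295606 = 1.16901.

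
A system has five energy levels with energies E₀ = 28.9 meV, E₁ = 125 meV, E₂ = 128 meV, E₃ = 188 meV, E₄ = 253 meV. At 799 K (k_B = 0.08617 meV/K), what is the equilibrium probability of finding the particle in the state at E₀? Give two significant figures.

k_BT = 0.08617 × 799 K = 68.85 meV.
Eᵢ/kT = 0.4198, 1.816, 1.859, 2.731, 3.675.
Z = Σ e^(−Eᵢ/kT) = e^(−0.4198) + e^(−1.816) + e^(−1.859) + e^(−2.731) + e^(−3.675) = 0.6572 + 0.1627 + 0.1558 + 0.06515 + 0.02535 = 1.066.
P₀ = e^(−E₀/kT) / Z = 0.6572/1.066 = 0.62.

0.62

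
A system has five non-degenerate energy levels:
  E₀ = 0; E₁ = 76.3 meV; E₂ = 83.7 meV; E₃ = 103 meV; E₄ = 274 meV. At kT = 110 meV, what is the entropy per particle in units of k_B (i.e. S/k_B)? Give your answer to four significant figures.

1.415

Eᵢ/kT = 0, 0.693636, 0.760909, 0.936364, 2.49091.
Z = Σ e^(−Eᵢ/kT) = e^(−0) + e^(−0.693636) + e^(−0.760909) + e^(−0.936364) + e^(−2.49091) = 1.00000 + 0.499756 + 0.467242 + 0.392051 + 0.0828346 = 2.44188.
⟨E⟩ = Σ EᵢPᵢ = 57.4629 meV.
S/k_B = ln Z + ⟨E⟩/kT = ln(2.44188) + 57.4629/110 = 0.892768 + 0.522390 = 1.415.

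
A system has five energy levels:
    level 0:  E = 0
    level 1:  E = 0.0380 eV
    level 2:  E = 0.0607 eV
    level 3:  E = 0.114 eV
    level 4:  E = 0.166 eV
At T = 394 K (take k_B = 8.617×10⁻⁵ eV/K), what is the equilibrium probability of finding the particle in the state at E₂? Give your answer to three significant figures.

k_BT = 8.617×10⁻⁵ × 394 K = 0.033951 eV.
Eᵢ/kT = 0, 1.1193, 1.7879, 3.3578, 4.8894.
Z = Σ e^(−Eᵢ/kT) = e^(−0) + e^(−1.1193) + e^(−1.7879) + e^(−3.3578) + e^(−4.8894) = 1.0000 + 0.32651 + 0.16731 + 0.034812 + 0.0075259 = 1.5362.
P₂ = e^(−E₂/kT) / Z = 0.16731/1.5362 = 0.109.

0.109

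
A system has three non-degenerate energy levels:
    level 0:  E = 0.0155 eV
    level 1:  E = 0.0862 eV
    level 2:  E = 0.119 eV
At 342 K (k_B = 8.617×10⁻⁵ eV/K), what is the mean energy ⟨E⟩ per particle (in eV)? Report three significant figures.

k_BT = 8.617×10⁻⁵ × 342 K = 0.029470 eV.
Eᵢ/kT = 0.52596, 2.9250, 4.0380.
Z = Σ e^(−Eᵢ/kT) = e^(−0.52596) + e^(−2.9250) + e^(−4.0380) = 0.59099 + 0.053665 + 0.017633 = 0.66229.
⟨E⟩ = Σ Eᵢ e^(−Eᵢ/kT) / Z = (0.0155·0.59099 + 0.0862·0.053665 + 0.119·0.017633) / 0.66229 = 0.0240 eV.

0.0240 eV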